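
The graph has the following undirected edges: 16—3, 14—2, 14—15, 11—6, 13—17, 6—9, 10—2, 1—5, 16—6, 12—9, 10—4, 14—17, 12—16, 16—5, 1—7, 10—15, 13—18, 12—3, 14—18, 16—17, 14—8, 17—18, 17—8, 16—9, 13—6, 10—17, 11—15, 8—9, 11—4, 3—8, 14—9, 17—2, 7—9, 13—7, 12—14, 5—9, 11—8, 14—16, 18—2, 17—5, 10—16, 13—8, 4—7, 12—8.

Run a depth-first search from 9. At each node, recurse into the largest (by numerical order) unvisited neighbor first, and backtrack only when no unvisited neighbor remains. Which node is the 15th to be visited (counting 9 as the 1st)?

5

Visit 9
9 → 16
16 → 17
17 → 18
18 → 14
14 → 15
15 → 11
11 → 8
8 → 13
13 → 7
7 → 4
4 → 10
10 → 2
7 → 1
1 → 5
13 → 6
8 → 12
12 → 3

Visit order: 9, 16, 17, 18, 14, 15, 11, 8, 13, 7, 4, 10, 2, 1, 5, 6, 12, 3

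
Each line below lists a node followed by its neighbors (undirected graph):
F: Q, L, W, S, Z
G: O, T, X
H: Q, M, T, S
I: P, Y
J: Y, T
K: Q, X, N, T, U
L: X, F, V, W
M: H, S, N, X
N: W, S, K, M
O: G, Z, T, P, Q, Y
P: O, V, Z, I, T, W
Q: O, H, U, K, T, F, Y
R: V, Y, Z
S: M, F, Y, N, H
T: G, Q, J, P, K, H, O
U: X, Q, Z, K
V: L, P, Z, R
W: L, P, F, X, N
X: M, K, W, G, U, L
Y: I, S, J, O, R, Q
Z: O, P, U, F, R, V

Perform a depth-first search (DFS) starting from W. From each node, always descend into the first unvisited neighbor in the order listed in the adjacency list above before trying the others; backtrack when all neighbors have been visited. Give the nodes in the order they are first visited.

Visit W
W → L
L → X
X → M
M → H
H → Q
Q → O
O → G
G → T
T → J
J → Y
Y → I
I → P
P → V
V → Z
Z → U
U → K
K → N
N → S
S → F
Z → R

W → L → X → M → H → Q → O → G → T → J → Y → I → P → V → Z → U → K → N → S → F → R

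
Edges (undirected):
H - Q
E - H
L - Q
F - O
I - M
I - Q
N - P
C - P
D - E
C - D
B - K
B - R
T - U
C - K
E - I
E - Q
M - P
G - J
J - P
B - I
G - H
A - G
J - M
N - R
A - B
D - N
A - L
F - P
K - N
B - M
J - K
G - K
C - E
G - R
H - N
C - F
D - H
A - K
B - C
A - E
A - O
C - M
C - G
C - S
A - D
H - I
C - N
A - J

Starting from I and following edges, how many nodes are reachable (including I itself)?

BFS from I visits: I, B, E, H, M, Q, A, C, K, R, D, G, N, J, P, L, O, F, S
Reachable nodes: 19 of 21 total.

19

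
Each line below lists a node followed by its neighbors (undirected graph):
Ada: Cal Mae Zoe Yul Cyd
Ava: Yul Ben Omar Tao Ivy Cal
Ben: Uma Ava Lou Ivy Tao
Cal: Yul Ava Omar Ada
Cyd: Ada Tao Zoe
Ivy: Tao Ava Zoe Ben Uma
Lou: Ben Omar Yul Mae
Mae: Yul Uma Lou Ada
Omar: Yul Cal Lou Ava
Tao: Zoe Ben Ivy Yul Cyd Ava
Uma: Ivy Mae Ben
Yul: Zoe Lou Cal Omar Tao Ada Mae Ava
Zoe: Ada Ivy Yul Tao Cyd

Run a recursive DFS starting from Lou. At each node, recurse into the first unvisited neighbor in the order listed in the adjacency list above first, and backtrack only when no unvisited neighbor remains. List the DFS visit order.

Visit Lou
Lou → Ben
Ben → Uma
Uma → Ivy
Ivy → Tao
Tao → Zoe
Zoe → Ada
Ada → Cal
Cal → Yul
Yul → Omar
Omar → Ava
Yul → Mae
Ada → Cyd

Lou -> Ben -> Uma -> Ivy -> Tao -> Zoe -> Ada -> Cal -> Yul -> Omar -> Ava -> Mae -> Cyd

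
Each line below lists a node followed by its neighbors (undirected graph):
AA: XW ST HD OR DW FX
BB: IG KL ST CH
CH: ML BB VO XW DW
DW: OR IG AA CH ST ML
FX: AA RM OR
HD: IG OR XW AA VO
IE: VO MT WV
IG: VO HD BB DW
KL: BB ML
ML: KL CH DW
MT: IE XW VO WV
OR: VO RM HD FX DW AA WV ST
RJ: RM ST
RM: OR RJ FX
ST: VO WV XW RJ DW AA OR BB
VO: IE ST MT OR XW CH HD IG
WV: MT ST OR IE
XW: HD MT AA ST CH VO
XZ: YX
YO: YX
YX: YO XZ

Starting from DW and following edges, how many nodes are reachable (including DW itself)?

BFS from DW visits: DW, AA, CH, IG, ML, OR, ST, FX, HD, XW, BB, VO, KL, RM, WV, RJ, MT, IE
Reachable nodes: 18 of 21 total.

18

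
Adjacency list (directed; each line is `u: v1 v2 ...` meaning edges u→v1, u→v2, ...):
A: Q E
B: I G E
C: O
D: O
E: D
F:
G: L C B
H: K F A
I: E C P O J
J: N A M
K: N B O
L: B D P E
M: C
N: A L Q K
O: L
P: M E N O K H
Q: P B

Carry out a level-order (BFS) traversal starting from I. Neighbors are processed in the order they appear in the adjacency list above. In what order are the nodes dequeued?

Visit I; enqueue E, C, P, O, J → queue [E, C, P, O, J]
Visit E; enqueue D → queue [C, P, O, J, D]
Visit C → queue [P, O, J, D]
Visit P; enqueue M, N, K, H → queue [O, J, D, M, N, K, H]
Visit O; enqueue L → queue [J, D, M, N, K, H, L]
Visit J; enqueue A → queue [D, M, N, K, H, L, A]
Visit D → queue [M, N, K, H, L, A]
Visit M → queue [N, K, H, L, A]
Visit N; enqueue Q → queue [K, H, L, A, Q]
Visit K; enqueue B → queue [H, L, A, Q, B]
Visit H; enqueue F → queue [L, A, Q, B, F]
Visit L → queue [A, Q, B, F]
Visit A → queue [Q, B, F]
Visit Q → queue [B, F]
Visit B; enqueue G → queue [F, G]
Visit F → queue [G]
Visit G → queue []

I → E → C → P → O → J → D → M → N → K → H → L → A → Q → B → F → G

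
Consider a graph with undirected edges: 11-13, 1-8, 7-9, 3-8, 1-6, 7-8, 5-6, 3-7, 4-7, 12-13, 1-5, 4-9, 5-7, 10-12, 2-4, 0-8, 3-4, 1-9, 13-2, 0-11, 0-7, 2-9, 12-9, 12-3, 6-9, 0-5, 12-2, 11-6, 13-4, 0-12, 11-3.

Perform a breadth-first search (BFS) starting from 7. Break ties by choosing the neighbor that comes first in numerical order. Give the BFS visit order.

7 0 3 4 5 8 9 11 12 2 13 1 6 10

Visit 7; enqueue 0, 3, 4, 5, 8, 9 → queue [0, 3, 4, 5, 8, 9]
Visit 0; enqueue 11, 12 → queue [3, 4, 5, 8, 9, 11, 12]
Visit 3 → queue [4, 5, 8, 9, 11, 12]
Visit 4; enqueue 2, 13 → queue [5, 8, 9, 11, 12, 2, 13]
Visit 5; enqueue 1, 6 → queue [8, 9, 11, 12, 2, 13, 1, 6]
Visit 8 → queue [9, 11, 12, 2, 13, 1, 6]
Visit 9 → queue [11, 12, 2, 13, 1, 6]
Visit 11 → queue [12, 2, 13, 1, 6]
Visit 12; enqueue 10 → queue [2, 13, 1, 6, 10]
Visit 2 → queue [13, 1, 6, 10]
Visit 13 → queue [1, 6, 10]
Visit 1 → queue [6, 10]
Visit 6 → queue [10]
Visit 10 → queue []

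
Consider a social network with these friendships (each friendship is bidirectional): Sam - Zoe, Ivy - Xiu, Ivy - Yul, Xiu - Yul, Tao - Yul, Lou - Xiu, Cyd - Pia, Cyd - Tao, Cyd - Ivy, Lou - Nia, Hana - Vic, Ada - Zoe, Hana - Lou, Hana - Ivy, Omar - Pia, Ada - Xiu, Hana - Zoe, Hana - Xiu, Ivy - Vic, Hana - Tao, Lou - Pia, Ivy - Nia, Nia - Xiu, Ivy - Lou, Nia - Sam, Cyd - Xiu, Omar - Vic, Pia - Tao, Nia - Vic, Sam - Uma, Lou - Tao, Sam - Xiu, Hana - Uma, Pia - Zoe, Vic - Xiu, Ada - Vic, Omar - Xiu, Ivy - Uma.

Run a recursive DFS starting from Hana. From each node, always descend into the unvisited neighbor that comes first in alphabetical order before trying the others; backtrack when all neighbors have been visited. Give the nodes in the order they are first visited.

Visit Hana
Hana → Ivy
Ivy → Cyd
Cyd → Pia
Pia → Lou
Lou → Nia
Nia → Sam
Sam → Uma
Sam → Xiu
Xiu → Ada
Ada → Vic
Vic → Omar
Ada → Zoe
Xiu → Yul
Yul → Tao

Hana, Ivy, Cyd, Pia, Lou, Nia, Sam, Uma, Xiu, Ada, Vic, Omar, Zoe, Yul, Tao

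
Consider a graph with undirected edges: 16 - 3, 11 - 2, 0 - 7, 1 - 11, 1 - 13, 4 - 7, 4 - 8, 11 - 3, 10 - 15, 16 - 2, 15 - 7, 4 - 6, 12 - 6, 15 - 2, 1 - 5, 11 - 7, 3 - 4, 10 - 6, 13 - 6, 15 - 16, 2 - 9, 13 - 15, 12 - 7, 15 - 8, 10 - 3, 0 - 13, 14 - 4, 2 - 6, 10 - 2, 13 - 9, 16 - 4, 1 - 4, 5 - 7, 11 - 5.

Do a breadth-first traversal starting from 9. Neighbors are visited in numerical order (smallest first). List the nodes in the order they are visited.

9, 2, 13, 6, 10, 11, 15, 16, 0, 1, 4, 12, 3, 5, 7, 8, 14

Visit 9; enqueue 2, 13 → queue [2, 13]
Visit 2; enqueue 6, 10, 11, 15, 16 → queue [13, 6, 10, 11, 15, 16]
Visit 13; enqueue 0, 1 → queue [6, 10, 11, 15, 16, 0, 1]
Visit 6; enqueue 4, 12 → queue [10, 11, 15, 16, 0, 1, 4, 12]
Visit 10; enqueue 3 → queue [11, 15, 16, 0, 1, 4, 12, 3]
Visit 11; enqueue 5, 7 → queue [15, 16, 0, 1, 4, 12, 3, 5, 7]
Visit 15; enqueue 8 → queue [16, 0, 1, 4, 12, 3, 5, 7, 8]
Visit 16 → queue [0, 1, 4, 12, 3, 5, 7, 8]
Visit 0 → queue [1, 4, 12, 3, 5, 7, 8]
Visit 1 → queue [4, 12, 3, 5, 7, 8]
Visit 4; enqueue 14 → queue [12, 3, 5, 7, 8, 14]
Visit 12 → queue [3, 5, 7, 8, 14]
Visit 3 → queue [5, 7, 8, 14]
Visit 5 → queue [7, 8, 14]
Visit 7 → queue [8, 14]
Visit 8 → queue [14]
Visit 14 → queue []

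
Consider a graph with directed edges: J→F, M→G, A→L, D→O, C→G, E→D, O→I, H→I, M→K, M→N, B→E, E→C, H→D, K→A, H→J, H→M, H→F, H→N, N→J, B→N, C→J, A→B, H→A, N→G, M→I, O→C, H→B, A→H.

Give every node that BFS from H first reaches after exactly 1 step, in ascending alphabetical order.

A, B, D, F, I, J, M, N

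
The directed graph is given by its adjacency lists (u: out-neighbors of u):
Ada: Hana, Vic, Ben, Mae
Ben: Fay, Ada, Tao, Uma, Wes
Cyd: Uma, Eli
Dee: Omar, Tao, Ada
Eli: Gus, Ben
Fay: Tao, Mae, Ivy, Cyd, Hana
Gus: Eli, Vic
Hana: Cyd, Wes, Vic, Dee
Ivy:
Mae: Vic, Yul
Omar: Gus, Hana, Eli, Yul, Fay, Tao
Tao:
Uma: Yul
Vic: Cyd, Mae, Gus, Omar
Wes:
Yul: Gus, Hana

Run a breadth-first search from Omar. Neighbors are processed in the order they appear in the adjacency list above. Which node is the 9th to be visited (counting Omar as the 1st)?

Cyd

Visit Omar; enqueue Gus, Hana, Eli, Yul, Fay, Tao → queue [Gus, Hana, Eli, Yul, Fay, Tao]
Visit Gus; enqueue Vic → queue [Hana, Eli, Yul, Fay, Tao, Vic]
Visit Hana; enqueue Cyd, Wes, Dee → queue [Eli, Yul, Fay, Tao, Vic, Cyd, Wes, Dee]
Visit Eli; enqueue Ben → queue [Yul, Fay, Tao, Vic, Cyd, Wes, Dee, Ben]
Visit Yul → queue [Fay, Tao, Vic, Cyd, Wes, Dee, Ben]
Visit Fay; enqueue Mae, Ivy → queue [Tao, Vic, Cyd, Wes, Dee, Ben, Mae, Ivy]
Visit Tao → queue [Vic, Cyd, Wes, Dee, Ben, Mae, Ivy]
Visit Vic → queue [Cyd, Wes, Dee, Ben, Mae, Ivy]
Visit Cyd; enqueue Uma → queue [Wes, Dee, Ben, Mae, Ivy, Uma]
Visit Wes → queue [Dee, Ben, Mae, Ivy, Uma]
Visit Dee; enqueue Ada → queue [Ben, Mae, Ivy, Uma, Ada]
Visit Ben → queue [Mae, Ivy, Uma, Ada]
Visit Mae → queue [Ivy, Uma, Ada]
Visit Ivy → queue [Uma, Ada]
Visit Uma → queue [Ada]
Visit Ada → queue []

Visit order: Omar, Gus, Hana, Eli, Yul, Fay, Tao, Vic, Cyd, Wes, Dee, Ben, Mae, Ivy, Uma, Ada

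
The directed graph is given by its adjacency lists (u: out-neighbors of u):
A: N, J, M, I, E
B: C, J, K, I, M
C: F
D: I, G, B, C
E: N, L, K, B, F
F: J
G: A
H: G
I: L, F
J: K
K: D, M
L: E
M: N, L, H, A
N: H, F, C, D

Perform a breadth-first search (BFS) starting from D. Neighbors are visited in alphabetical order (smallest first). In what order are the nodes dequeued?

Visit D; enqueue B, C, G, I → queue [B, C, G, I]
Visit B; enqueue J, K, M → queue [C, G, I, J, K, M]
Visit C; enqueue F → queue [G, I, J, K, M, F]
Visit G; enqueue A → queue [I, J, K, M, F, A]
Visit I; enqueue L → queue [J, K, M, F, A, L]
Visit J → queue [K, M, F, A, L]
Visit K → queue [M, F, A, L]
Visit M; enqueue H, N → queue [F, A, L, H, N]
Visit F → queue [A, L, H, N]
Visit A; enqueue E → queue [L, H, N, E]
Visit L → queue [H, N, E]
Visit H → queue [N, E]
Visit N → queue [E]
Visit E → queue []

D, B, C, G, I, J, K, M, F, A, L, H, N, E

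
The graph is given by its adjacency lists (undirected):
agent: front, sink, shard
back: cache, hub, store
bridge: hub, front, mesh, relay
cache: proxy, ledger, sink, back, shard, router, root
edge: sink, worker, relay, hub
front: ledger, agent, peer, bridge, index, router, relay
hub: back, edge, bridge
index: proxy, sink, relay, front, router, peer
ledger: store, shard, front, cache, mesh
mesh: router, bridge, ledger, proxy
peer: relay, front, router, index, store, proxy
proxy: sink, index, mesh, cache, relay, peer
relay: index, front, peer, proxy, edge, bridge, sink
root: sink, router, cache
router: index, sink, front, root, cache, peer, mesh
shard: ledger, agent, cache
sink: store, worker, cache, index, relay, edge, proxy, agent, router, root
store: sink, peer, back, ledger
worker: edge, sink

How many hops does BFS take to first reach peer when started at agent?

Level 0: agent
Level 1: front, shard, sink
Level 2: bridge, cache, edge, index, ledger, peer, proxy, relay, root, router, store, worker
Level 3: back, hub, mesh
peer first appears at level 2.

2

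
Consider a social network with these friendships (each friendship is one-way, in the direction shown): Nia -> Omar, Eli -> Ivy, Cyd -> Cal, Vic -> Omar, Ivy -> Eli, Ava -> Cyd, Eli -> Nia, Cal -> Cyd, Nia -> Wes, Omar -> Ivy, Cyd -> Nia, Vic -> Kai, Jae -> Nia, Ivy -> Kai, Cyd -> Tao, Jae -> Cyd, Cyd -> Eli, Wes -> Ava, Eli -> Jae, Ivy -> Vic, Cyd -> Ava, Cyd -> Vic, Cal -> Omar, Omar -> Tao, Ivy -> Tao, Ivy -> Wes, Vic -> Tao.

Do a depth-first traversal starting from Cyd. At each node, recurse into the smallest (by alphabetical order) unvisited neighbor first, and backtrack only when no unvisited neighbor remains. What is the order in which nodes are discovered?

Cyd Ava Cal Omar Ivy Eli Jae Nia Wes Kai Tao Vic

Visit Cyd
Cyd → Ava
Cyd → Cal
Cal → Omar
Omar → Ivy
Ivy → Eli
Eli → Jae
Jae → Nia
Nia → Wes
Ivy → Kai
Ivy → Tao
Ivy → Vic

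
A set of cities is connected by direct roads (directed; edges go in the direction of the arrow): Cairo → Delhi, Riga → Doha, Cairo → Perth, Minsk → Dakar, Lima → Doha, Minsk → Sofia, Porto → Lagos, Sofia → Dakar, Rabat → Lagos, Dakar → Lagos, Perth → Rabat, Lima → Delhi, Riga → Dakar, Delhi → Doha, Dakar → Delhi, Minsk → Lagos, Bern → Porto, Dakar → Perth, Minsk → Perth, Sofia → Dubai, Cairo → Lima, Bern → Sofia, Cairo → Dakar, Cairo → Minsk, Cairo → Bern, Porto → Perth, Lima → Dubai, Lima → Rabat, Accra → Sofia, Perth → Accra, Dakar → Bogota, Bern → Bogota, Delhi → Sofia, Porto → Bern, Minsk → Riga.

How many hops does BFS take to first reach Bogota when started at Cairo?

2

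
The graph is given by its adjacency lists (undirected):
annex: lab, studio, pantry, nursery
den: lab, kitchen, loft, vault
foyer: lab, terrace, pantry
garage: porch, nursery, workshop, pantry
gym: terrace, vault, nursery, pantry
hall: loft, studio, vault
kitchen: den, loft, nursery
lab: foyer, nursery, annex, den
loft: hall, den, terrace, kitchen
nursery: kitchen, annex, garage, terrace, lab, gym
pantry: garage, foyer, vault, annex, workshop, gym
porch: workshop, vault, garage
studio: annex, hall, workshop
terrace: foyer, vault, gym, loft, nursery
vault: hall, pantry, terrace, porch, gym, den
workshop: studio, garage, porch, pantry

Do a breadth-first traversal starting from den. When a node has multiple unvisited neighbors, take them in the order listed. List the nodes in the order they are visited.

Visit den; enqueue lab, kitchen, loft, vault → queue [lab, kitchen, loft, vault]
Visit lab; enqueue foyer, nursery, annex → queue [kitchen, loft, vault, foyer, nursery, annex]
Visit kitchen → queue [loft, vault, foyer, nursery, annex]
Visit loft; enqueue hall, terrace → queue [vault, foyer, nursery, annex, hall, terrace]
Visit vault; enqueue pantry, porch, gym → queue [foyer, nursery, annex, hall, terrace, pantry, porch, gym]
Visit foyer → queue [nursery, annex, hall, terrace, pantry, porch, gym]
Visit nursery; enqueue garage → queue [annex, hall, terrace, pantry, porch, gym, garage]
Visit annex; enqueue studio → queue [hall, terrace, pantry, porch, gym, garage, studio]
Visit hall → queue [terrace, pantry, porch, gym, garage, studio]
Visit terrace → queue [pantry, porch, gym, garage, studio]
Visit pantry; enqueue workshop → queue [porch, gym, garage, studio, workshop]
Visit porch → queue [gym, garage, studio, workshop]
Visit gym → queue [garage, studio, workshop]
Visit garage → queue [studio, workshop]
Visit studio → queue [workshop]
Visit workshop → queue []

den -> lab -> kitchen -> loft -> vault -> foyer -> nursery -> annex -> hall -> terrace -> pantry -> porch -> gym -> garage -> studio -> workshop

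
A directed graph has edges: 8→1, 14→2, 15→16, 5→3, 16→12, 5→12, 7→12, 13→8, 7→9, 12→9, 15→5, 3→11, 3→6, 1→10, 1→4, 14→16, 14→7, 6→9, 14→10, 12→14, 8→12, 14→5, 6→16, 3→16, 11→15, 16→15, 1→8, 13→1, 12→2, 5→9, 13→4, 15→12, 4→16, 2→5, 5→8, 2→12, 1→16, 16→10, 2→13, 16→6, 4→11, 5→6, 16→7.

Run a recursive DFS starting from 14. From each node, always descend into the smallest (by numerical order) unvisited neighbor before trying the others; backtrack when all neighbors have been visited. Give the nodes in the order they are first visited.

14 -> 2 -> 5 -> 3 -> 6 -> 9 -> 16 -> 7 -> 12 -> 10 -> 15 -> 11 -> 8 -> 1 -> 4 -> 13

Visit 14
14 → 2
2 → 5
5 → 3
3 → 6
6 → 9
6 → 16
16 → 7
7 → 12
16 → 10
16 → 15
3 → 11
5 → 8
8 → 1
1 → 4
2 → 13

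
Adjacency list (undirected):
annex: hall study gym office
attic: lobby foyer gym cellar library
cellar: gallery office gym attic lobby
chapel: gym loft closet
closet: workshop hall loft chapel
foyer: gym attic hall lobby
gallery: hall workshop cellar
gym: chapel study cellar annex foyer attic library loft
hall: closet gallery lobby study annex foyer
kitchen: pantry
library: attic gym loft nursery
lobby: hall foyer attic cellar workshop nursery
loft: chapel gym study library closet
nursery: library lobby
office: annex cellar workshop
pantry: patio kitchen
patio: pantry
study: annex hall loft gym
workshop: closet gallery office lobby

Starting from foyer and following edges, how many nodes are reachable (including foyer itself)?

BFS from foyer visits: foyer, attic, gym, hall, lobby, cellar, library, annex, chapel, loft, study, closet, gallery, nursery, workshop, office
Reachable nodes: 16 of 19 total.

16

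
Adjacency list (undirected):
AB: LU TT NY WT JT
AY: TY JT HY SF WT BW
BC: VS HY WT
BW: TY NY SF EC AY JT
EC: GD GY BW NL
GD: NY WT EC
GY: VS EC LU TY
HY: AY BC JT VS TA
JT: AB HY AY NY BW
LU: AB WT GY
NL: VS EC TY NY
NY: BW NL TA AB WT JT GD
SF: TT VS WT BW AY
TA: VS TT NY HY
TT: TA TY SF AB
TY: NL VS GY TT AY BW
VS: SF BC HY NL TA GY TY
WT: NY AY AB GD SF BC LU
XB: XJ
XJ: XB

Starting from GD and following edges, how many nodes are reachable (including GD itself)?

BFS from GD visits: GD, EC, NY, WT, BW, GY, NL, AB, JT, TA, AY, BC, LU, SF, TY, VS, TT, HY
Reachable nodes: 18 of 20 total.

18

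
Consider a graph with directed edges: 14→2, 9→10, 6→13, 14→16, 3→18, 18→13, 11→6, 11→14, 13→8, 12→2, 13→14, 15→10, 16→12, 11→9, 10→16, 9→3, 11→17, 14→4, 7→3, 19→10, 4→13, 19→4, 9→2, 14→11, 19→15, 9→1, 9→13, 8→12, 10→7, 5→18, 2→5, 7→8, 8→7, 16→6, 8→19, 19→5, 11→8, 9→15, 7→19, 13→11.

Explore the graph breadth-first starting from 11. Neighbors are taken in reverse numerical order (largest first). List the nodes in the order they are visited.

11 -> 17 -> 14 -> 9 -> 8 -> 6 -> 16 -> 4 -> 2 -> 15 -> 13 -> 10 -> 3 -> 1 -> 19 -> 12 -> 7 -> 5 -> 18

Visit 11; enqueue 17, 14, 9, 8, 6 → queue [17, 14, 9, 8, 6]
Visit 17 → queue [14, 9, 8, 6]
Visit 14; enqueue 16, 4, 2 → queue [9, 8, 6, 16, 4, 2]
Visit 9; enqueue 15, 13, 10, 3, 1 → queue [8, 6, 16, 4, 2, 15, 13, 10, 3, 1]
Visit 8; enqueue 19, 12, 7 → queue [6, 16, 4, 2, 15, 13, 10, 3, 1, 19, 12, 7]
Visit 6 → queue [16, 4, 2, 15, 13, 10, 3, 1, 19, 12, 7]
Visit 16 → queue [4, 2, 15, 13, 10, 3, 1, 19, 12, 7]
Visit 4 → queue [2, 15, 13, 10, 3, 1, 19, 12, 7]
Visit 2; enqueue 5 → queue [15, 13, 10, 3, 1, 19, 12, 7, 5]
Visit 15 → queue [13, 10, 3, 1, 19, 12, 7, 5]
Visit 13 → queue [10, 3, 1, 19, 12, 7, 5]
Visit 10 → queue [3, 1, 19, 12, 7, 5]
Visit 3; enqueue 18 → queue [1, 19, 12, 7, 5, 18]
Visit 1 → queue [19, 12, 7, 5, 18]
Visit 19 → queue [12, 7, 5, 18]
Visit 12 → queue [7, 5, 18]
Visit 7 → queue [5, 18]
Visit 5 → queue [18]
Visit 18 → queue []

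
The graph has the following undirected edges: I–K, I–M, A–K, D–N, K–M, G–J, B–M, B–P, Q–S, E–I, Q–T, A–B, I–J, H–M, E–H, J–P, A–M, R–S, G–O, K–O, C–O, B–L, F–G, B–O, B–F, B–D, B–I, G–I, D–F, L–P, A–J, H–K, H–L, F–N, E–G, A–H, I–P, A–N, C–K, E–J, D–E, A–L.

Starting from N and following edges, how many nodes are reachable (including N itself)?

16

BFS from N visits: N, A, D, F, B, H, J, K, L, M, E, G, I, O, P, C
Reachable nodes: 16 of 20 total.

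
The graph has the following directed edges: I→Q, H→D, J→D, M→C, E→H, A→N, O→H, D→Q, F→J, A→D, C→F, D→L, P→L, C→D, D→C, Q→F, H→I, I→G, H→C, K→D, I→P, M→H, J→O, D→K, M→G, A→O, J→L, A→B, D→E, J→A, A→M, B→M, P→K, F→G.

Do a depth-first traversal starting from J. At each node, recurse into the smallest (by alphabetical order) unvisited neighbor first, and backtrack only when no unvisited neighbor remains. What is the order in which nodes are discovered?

J A B M C D E H I G P K L Q F N O

Visit J
J → A
A → B
B → M
M → C
C → D
D → E
E → H
H → I
I → G
I → P
P → K
P → L
I → Q
Q → F
A → N
A → O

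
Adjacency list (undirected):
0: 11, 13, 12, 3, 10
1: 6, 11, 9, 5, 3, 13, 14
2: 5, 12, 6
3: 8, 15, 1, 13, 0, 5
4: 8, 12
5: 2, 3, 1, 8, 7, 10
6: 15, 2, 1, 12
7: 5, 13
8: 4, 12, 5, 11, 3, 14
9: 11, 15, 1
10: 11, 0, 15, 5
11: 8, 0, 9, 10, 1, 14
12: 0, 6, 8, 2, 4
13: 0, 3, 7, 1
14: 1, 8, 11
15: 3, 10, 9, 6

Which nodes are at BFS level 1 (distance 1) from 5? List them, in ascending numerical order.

1, 2, 3, 7, 8, 10

Level 0: 5
Level 1: 1, 2, 3, 7, 8, 10
Level 2: 0, 4, 6, 9, 11, 12, 13, 14, 15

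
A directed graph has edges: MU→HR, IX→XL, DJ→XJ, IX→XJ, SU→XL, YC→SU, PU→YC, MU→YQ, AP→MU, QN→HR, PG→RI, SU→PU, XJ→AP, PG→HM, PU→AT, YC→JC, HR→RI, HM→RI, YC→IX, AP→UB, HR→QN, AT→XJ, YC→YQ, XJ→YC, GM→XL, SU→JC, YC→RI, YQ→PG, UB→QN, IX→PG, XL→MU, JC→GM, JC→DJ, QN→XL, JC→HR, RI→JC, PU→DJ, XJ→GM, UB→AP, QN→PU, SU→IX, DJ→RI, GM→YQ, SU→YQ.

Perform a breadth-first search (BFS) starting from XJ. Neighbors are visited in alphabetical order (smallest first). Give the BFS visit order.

XJ, AP, GM, YC, MU, UB, XL, YQ, IX, JC, RI, SU, HR, QN, PG, DJ, PU, HM, AT

Visit XJ; enqueue AP, GM, YC → queue [AP, GM, YC]
Visit AP; enqueue MU, UB → queue [GM, YC, MU, UB]
Visit GM; enqueue XL, YQ → queue [YC, MU, UB, XL, YQ]
Visit YC; enqueue IX, JC, RI, SU → queue [MU, UB, XL, YQ, IX, JC, RI, SU]
Visit MU; enqueue HR → queue [UB, XL, YQ, IX, JC, RI, SU, HR]
Visit UB; enqueue QN → queue [XL, YQ, IX, JC, RI, SU, HR, QN]
Visit XL → queue [YQ, IX, JC, RI, SU, HR, QN]
Visit YQ; enqueue PG → queue [IX, JC, RI, SU, HR, QN, PG]
Visit IX → queue [JC, RI, SU, HR, QN, PG]
Visit JC; enqueue DJ → queue [RI, SU, HR, QN, PG, DJ]
Visit RI → queue [SU, HR, QN, PG, DJ]
Visit SU; enqueue PU → queue [HR, QN, PG, DJ, PU]
Visit HR → queue [QN, PG, DJ, PU]
Visit QN → queue [PG, DJ, PU]
Visit PG; enqueue HM → queue [DJ, PU, HM]
Visit DJ → queue [PU, HM]
Visit PU; enqueue AT → queue [HM, AT]
Visit HM → queue [AT]
Visit AT → queue []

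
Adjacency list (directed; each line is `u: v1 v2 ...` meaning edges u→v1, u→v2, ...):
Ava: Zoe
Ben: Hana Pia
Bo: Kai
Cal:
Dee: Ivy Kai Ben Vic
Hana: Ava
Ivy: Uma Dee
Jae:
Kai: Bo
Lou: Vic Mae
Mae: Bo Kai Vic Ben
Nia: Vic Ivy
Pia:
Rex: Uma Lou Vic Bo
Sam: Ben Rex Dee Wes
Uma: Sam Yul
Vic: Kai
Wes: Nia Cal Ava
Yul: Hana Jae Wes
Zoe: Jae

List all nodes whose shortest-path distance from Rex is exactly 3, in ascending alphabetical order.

Level 0: Rex
Level 1: Bo, Lou, Uma, Vic
Level 2: Kai, Mae, Sam, Yul
Level 3: Ben, Dee, Hana, Jae, Wes
Level 4: Ava, Cal, Ivy, Nia, Pia
Level 5: Zoe

Ben, Dee, Hana, Jae, Wes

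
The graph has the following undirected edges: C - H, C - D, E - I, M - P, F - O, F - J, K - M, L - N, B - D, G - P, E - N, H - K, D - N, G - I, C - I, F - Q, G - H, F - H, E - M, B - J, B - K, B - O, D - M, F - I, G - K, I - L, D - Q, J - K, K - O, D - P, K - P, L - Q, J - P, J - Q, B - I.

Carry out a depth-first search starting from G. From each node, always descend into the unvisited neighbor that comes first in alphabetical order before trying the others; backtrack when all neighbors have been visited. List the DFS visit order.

Visit G
G → H
H → C
C → D
D → B
B → I
I → E
E → M
M → K
K → J
J → F
F → O
F → Q
Q → L
L → N
J → P

G, H, C, D, B, I, E, M, K, J, F, O, Q, L, N, P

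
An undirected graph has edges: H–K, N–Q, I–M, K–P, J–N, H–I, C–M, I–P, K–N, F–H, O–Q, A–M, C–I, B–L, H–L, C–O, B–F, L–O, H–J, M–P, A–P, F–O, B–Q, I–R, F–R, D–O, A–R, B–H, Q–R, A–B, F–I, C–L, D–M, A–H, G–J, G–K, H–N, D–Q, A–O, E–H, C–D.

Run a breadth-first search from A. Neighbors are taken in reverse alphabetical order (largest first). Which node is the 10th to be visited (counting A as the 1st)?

F

Visit A; enqueue R, P, O, M, H, B → queue [R, P, O, M, H, B]
Visit R; enqueue Q, I, F → queue [P, O, M, H, B, Q, I, F]
Visit P; enqueue K → queue [O, M, H, B, Q, I, F, K]
Visit O; enqueue L, D, C → queue [M, H, B, Q, I, F, K, L, D, C]
Visit M → queue [H, B, Q, I, F, K, L, D, C]
Visit H; enqueue N, J, E → queue [B, Q, I, F, K, L, D, C, N, J, E]
Visit B → queue [Q, I, F, K, L, D, C, N, J, E]
Visit Q → queue [I, F, K, L, D, C, N, J, E]
Visit I → queue [F, K, L, D, C, N, J, E]
Visit F → queue [K, L, D, C, N, J, E]
Visit K; enqueue G → queue [L, D, C, N, J, E, G]
Visit L → queue [D, C, N, J, E, G]
Visit D → queue [C, N, J, E, G]
Visit C → queue [N, J, E, G]
Visit N → queue [J, E, G]
Visit J → queue [E, G]
Visit E → queue [G]
Visit G → queue []

Visit order: A, R, P, O, M, H, B, Q, I, F, K, L, D, C, N, J, E, G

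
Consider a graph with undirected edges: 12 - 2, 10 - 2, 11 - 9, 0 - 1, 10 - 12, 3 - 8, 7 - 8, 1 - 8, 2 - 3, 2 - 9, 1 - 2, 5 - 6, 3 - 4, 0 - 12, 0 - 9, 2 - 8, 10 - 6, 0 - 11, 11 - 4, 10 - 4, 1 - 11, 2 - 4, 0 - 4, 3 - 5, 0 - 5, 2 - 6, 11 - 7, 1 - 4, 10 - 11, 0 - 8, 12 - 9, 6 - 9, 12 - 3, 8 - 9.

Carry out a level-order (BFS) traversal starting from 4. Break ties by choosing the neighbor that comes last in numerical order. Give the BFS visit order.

Visit 4; enqueue 11, 10, 3, 2, 1, 0 → queue [11, 10, 3, 2, 1, 0]
Visit 11; enqueue 9, 7 → queue [10, 3, 2, 1, 0, 9, 7]
Visit 10; enqueue 12, 6 → queue [3, 2, 1, 0, 9, 7, 12, 6]
Visit 3; enqueue 8, 5 → queue [2, 1, 0, 9, 7, 12, 6, 8, 5]
Visit 2 → queue [1, 0, 9, 7, 12, 6, 8, 5]
Visit 1 → queue [0, 9, 7, 12, 6, 8, 5]
Visit 0 → queue [9, 7, 12, 6, 8, 5]
Visit 9 → queue [7, 12, 6, 8, 5]
Visit 7 → queue [12, 6, 8, 5]
Visit 12 → queue [6, 8, 5]
Visit 6 → queue [8, 5]
Visit 8 → queue [5]
Visit 5 → queue []

4, 11, 10, 3, 2, 1, 0, 9, 7, 12, 6, 8, 5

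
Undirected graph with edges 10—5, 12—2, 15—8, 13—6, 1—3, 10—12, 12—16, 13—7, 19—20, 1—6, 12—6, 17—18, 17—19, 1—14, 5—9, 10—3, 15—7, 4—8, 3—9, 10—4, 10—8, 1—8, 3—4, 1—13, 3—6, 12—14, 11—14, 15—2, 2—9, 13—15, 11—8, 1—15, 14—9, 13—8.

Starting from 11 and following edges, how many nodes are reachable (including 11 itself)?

16

BFS from 11 visits: 11, 8, 14, 1, 4, 10, 13, 15, 9, 12, 3, 6, 5, 7, 2, 16
Reachable nodes: 16 of 20 total.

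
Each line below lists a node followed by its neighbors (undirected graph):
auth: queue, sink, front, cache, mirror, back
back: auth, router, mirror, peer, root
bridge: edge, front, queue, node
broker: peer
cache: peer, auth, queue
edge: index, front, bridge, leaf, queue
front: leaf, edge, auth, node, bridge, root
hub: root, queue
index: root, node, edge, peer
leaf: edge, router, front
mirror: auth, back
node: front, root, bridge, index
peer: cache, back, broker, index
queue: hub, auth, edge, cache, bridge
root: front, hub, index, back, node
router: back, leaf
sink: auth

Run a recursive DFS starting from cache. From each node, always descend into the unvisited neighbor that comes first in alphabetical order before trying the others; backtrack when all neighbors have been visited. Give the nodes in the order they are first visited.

cache, auth, back, mirror, peer, broker, index, edge, bridge, front, leaf, router, node, root, hub, queue, sink

Visit cache
cache → auth
auth → back
back → mirror
back → peer
peer → broker
peer → index
index → edge
edge → bridge
bridge → front
front → leaf
leaf → router
front → node
node → root
root → hub
hub → queue
auth → sink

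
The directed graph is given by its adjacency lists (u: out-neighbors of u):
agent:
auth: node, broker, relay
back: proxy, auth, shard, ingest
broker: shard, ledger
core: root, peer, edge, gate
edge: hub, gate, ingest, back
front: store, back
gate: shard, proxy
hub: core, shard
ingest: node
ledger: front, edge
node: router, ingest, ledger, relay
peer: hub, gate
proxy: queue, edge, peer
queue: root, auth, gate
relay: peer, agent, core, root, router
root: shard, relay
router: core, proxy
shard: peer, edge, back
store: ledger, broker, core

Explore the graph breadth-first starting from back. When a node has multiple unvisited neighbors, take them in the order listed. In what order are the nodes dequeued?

back, proxy, auth, shard, ingest, queue, edge, peer, node, broker, relay, root, gate, hub, router, ledger, agent, core, front, store

Visit back; enqueue proxy, auth, shard, ingest → queue [proxy, auth, shard, ingest]
Visit proxy; enqueue queue, edge, peer → queue [auth, shard, ingest, queue, edge, peer]
Visit auth; enqueue node, broker, relay → queue [shard, ingest, queue, edge, peer, node, broker, relay]
Visit shard → queue [ingest, queue, edge, peer, node, broker, relay]
Visit ingest → queue [queue, edge, peer, node, broker, relay]
Visit queue; enqueue root, gate → queue [edge, peer, node, broker, relay, root, gate]
Visit edge; enqueue hub → queue [peer, node, broker, relay, root, gate, hub]
Visit peer → queue [node, broker, relay, root, gate, hub]
Visit node; enqueue router, ledger → queue [broker, relay, root, gate, hub, router, ledger]
Visit broker → queue [relay, root, gate, hub, router, ledger]
Visit relay; enqueue agent, core → queue [root, gate, hub, router, ledger, agent, core]
Visit root → queue [gate, hub, router, ledger, agent, core]
Visit gate → queue [hub, router, ledger, agent, core]
Visit hub → queue [router, ledger, agent, core]
Visit router → queue [ledger, agent, core]
Visit ledger; enqueue front → queue [agent, core, front]
Visit agent → queue [core, front]
Visit core → queue [front]
Visit front; enqueue store → queue [store]
Visit store → queue []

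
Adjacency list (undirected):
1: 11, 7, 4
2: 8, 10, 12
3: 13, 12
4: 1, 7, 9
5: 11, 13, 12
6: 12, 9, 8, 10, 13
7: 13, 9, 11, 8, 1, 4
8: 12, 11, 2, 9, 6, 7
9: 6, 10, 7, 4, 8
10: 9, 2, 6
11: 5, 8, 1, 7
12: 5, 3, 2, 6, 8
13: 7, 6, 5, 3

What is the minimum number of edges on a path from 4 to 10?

Level 0: 4
Level 1: 1, 7, 9
Level 2: 6, 8, 10, 11, 13
Level 3: 2, 3, 5, 12
10 first appears at level 2.

2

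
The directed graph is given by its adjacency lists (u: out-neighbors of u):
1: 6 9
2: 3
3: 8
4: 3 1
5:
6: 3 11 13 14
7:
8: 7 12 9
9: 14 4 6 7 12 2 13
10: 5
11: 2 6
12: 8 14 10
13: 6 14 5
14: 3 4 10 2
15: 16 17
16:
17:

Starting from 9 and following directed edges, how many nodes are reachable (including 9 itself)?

BFS from 9 visits: 9, 14, 4, 6, 7, 12, 2, 13, 3, 10, 1, 11, 8, 5
Reachable nodes: 14 of 17 total.

14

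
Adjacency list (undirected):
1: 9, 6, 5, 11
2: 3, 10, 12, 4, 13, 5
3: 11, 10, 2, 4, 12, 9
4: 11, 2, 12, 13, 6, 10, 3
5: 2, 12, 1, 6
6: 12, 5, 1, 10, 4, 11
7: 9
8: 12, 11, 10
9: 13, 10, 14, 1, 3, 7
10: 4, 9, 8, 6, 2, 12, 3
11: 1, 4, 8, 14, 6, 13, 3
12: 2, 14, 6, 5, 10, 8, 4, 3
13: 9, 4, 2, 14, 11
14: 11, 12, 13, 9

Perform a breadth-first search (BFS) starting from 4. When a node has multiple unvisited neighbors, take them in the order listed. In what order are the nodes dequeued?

4, 11, 2, 12, 13, 6, 10, 3, 1, 8, 14, 5, 9, 7

Visit 4; enqueue 11, 2, 12, 13, 6, 10, 3 → queue [11, 2, 12, 13, 6, 10, 3]
Visit 11; enqueue 1, 8, 14 → queue [2, 12, 13, 6, 10, 3, 1, 8, 14]
Visit 2; enqueue 5 → queue [12, 13, 6, 10, 3, 1, 8, 14, 5]
Visit 12 → queue [13, 6, 10, 3, 1, 8, 14, 5]
Visit 13; enqueue 9 → queue [6, 10, 3, 1, 8, 14, 5, 9]
Visit 6 → queue [10, 3, 1, 8, 14, 5, 9]
Visit 10 → queue [3, 1, 8, 14, 5, 9]
Visit 3 → queue [1, 8, 14, 5, 9]
Visit 1 → queue [8, 14, 5, 9]
Visit 8 → queue [14, 5, 9]
Visit 14 → queue [5, 9]
Visit 5 → queue [9]
Visit 9; enqueue 7 → queue [7]
Visit 7 → queue []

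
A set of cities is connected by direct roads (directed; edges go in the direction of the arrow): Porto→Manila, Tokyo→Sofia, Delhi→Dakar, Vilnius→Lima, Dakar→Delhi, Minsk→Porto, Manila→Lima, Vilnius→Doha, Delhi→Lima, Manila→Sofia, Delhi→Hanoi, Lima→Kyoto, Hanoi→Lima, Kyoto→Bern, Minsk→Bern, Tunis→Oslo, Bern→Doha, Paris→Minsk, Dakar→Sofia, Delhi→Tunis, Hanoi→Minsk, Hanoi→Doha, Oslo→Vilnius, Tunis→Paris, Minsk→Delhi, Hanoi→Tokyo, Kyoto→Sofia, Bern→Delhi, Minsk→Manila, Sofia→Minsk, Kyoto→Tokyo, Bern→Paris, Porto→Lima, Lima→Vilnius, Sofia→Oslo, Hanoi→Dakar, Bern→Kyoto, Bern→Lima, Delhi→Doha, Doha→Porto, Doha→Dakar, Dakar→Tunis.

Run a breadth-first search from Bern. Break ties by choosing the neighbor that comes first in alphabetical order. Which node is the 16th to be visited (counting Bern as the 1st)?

Visit Bern; enqueue Delhi, Doha, Kyoto, Lima, Paris → queue [Delhi, Doha, Kyoto, Lima, Paris]
Visit Delhi; enqueue Dakar, Hanoi, Tunis → queue [Doha, Kyoto, Lima, Paris, Dakar, Hanoi, Tunis]
Visit Doha; enqueue Porto → queue [Kyoto, Lima, Paris, Dakar, Hanoi, Tunis, Porto]
Visit Kyoto; enqueue Sofia, Tokyo → queue [Lima, Paris, Dakar, Hanoi, Tunis, Porto, Sofia, Tokyo]
Visit Lima; enqueue Vilnius → queue [Paris, Dakar, Hanoi, Tunis, Porto, Sofia, Tokyo, Vilnius]
Visit Paris; enqueue Minsk → queue [Dakar, Hanoi, Tunis, Porto, Sofia, Tokyo, Vilnius, Minsk]
Visit Dakar → queue [Hanoi, Tunis, Porto, Sofia, Tokyo, Vilnius, Minsk]
Visit Hanoi → queue [Tunis, Porto, Sofia, Tokyo, Vilnius, Minsk]
Visit Tunis; enqueue Oslo → queue [Porto, Sofia, Tokyo, Vilnius, Minsk, Oslo]
Visit Porto; enqueue Manila → queue [Sofia, Tokyo, Vilnius, Minsk, Oslo, Manila]
Visit Sofia → queue [Tokyo, Vilnius, Minsk, Oslo, Manila]
Visit Tokyo → queue [Vilnius, Minsk, Oslo, Manila]
Visit Vilnius → queue [Minsk, Oslo, Manila]
Visit Minsk → queue [Oslo, Manila]
Visit Oslo → queue [Manila]
Visit Manila → queue []

Visit order: Bern, Delhi, Doha, Kyoto, Lima, Paris, Dakar, Hanoi, Tunis, Porto, Sofia, Tokyo, Vilnius, Minsk, Oslo, Manila

Manila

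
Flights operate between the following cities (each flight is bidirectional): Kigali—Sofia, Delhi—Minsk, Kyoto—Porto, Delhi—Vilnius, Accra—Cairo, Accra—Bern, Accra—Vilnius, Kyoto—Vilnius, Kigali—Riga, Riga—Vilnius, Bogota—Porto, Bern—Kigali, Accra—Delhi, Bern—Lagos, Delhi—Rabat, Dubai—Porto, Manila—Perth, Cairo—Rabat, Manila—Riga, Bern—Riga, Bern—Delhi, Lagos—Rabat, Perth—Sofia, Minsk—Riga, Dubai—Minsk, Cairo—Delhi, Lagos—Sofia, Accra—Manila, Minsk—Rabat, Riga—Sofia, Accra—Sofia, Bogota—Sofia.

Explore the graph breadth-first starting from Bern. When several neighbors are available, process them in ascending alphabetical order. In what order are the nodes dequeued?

Visit Bern; enqueue Accra, Delhi, Kigali, Lagos, Riga → queue [Accra, Delhi, Kigali, Lagos, Riga]
Visit Accra; enqueue Cairo, Manila, Sofia, Vilnius → queue [Delhi, Kigali, Lagos, Riga, Cairo, Manila, Sofia, Vilnius]
Visit Delhi; enqueue Minsk, Rabat → queue [Kigali, Lagos, Riga, Cairo, Manila, Sofia, Vilnius, Minsk, Rabat]
Visit Kigali → queue [Lagos, Riga, Cairo, Manila, Sofia, Vilnius, Minsk, Rabat]
Visit Lagos → queue [Riga, Cairo, Manila, Sofia, Vilnius, Minsk, Rabat]
Visit Riga → queue [Cairo, Manila, Sofia, Vilnius, Minsk, Rabat]
Visit Cairo → queue [Manila, Sofia, Vilnius, Minsk, Rabat]
Visit Manila; enqueue Perth → queue [Sofia, Vilnius, Minsk, Rabat, Perth]
Visit Sofia; enqueue Bogota → queue [Vilnius, Minsk, Rabat, Perth, Bogota]
Visit Vilnius; enqueue Kyoto → queue [Minsk, Rabat, Perth, Bogota, Kyoto]
Visit Minsk; enqueue Dubai → queue [Rabat, Perth, Bogota, Kyoto, Dubai]
Visit Rabat → queue [Perth, Bogota, Kyoto, Dubai]
Visit Perth → queue [Bogota, Kyoto, Dubai]
Visit Bogota; enqueue Porto → queue [Kyoto, Dubai, Porto]
Visit Kyoto → queue [Dubai, Porto]
Visit Dubai → queue [Porto]
Visit Porto → queue []

Bern → Accra → Delhi → Kigali → Lagos → Riga → Cairo → Manila → Sofia → Vilnius → Minsk → Rabat → Perth → Bogota → Kyoto → Dubai → Porto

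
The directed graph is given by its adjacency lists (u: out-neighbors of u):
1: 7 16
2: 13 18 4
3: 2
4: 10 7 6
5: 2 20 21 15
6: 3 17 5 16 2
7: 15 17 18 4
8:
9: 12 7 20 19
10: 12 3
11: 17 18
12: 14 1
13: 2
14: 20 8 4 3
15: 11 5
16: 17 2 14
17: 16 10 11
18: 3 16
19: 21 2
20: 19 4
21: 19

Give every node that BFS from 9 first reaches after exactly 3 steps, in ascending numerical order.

Level 0: 9
Level 1: 7, 12, 19, 20
Level 2: 1, 2, 4, 14, 15, 17, 18, 21
Level 3: 3, 5, 6, 8, 10, 11, 13, 16

3, 5, 6, 8, 10, 11, 13, 16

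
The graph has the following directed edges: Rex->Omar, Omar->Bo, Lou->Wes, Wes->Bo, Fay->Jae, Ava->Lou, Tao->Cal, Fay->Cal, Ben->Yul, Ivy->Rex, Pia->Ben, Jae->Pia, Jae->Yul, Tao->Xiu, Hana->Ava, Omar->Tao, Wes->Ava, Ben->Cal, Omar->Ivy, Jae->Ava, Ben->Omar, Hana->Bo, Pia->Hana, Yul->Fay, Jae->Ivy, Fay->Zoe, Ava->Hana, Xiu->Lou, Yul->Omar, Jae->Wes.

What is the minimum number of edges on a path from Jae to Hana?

Level 0: Jae
Level 1: Ava, Ivy, Pia, Wes, Yul
Level 2: Ben, Bo, Fay, Hana, Lou, Omar, Rex
Level 3: Cal, Tao, Zoe
Level 4: Xiu
Hana first appears at level 2.

2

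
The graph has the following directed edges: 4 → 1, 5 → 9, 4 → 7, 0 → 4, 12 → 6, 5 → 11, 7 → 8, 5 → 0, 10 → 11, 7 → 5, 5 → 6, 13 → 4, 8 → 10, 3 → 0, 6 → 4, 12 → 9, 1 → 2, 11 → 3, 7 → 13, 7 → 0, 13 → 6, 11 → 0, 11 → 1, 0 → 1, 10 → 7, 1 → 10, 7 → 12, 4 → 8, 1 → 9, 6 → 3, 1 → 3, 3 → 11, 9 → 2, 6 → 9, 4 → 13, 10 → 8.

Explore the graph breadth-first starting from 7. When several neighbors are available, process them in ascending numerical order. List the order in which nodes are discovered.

7, 0, 5, 8, 12, 13, 1, 4, 6, 9, 11, 10, 2, 3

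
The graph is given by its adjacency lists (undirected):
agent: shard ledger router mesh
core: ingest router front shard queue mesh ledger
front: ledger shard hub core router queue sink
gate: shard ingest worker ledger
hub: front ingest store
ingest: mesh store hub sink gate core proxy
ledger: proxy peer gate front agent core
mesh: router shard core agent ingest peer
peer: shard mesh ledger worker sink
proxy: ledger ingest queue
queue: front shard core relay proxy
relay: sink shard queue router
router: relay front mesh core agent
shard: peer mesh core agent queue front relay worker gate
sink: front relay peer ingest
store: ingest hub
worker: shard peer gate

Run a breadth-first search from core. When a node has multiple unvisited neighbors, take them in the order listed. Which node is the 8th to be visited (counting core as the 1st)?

ledger

Visit core; enqueue ingest, router, front, shard, queue, mesh, ledger → queue [ingest, router, front, shard, queue, mesh, ledger]
Visit ingest; enqueue store, hub, sink, gate, proxy → queue [router, front, shard, queue, mesh, ledger, store, hub, sink, gate, proxy]
Visit router; enqueue relay, agent → queue [front, shard, queue, mesh, ledger, store, hub, sink, gate, proxy, relay, agent]
Visit front → queue [shard, queue, mesh, ledger, store, hub, sink, gate, proxy, relay, agent]
Visit shard; enqueue peer, worker → queue [queue, mesh, ledger, store, hub, sink, gate, proxy, relay, agent, peer, worker]
Visit queue → queue [mesh, ledger, store, hub, sink, gate, proxy, relay, agent, peer, worker]
Visit mesh → queue [ledger, store, hub, sink, gate, proxy, relay, agent, peer, worker]
Visit ledger → queue [store, hub, sink, gate, proxy, relay, agent, peer, worker]
Visit store → queue [hub, sink, gate, proxy, relay, agent, peer, worker]
Visit hub → queue [sink, gate, proxy, relay, agent, peer, worker]
Visit sink → queue [gate, proxy, relay, agent, peer, worker]
Visit gate → queue [proxy, relay, agent, peer, worker]
Visit proxy → queue [relay, agent, peer, worker]
Visit relay → queue [agent, peer, worker]
Visit agent → queue [peer, worker]
Visit peer → queue [worker]
Visit worker → queue []

Visit order: core, ingest, router, front, shard, queue, mesh, ledger, store, hub, sink, gate, proxy, relay, agent, peer, worker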